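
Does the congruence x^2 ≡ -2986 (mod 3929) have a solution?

Reduce the numerator: -2986 ≡ 943 (mod 3929), so (-2986|3929) = (943|3929).
3929 ≡ 1 (mod 4), so quadratic reciprocity gives (943|3929) = (3929|943). Reduce: 3929 ≡ 157 (mod 943). Now have (157|943).
157 ≡ 1 (mod 4), so quadratic reciprocity gives (157|943) = (943|157). Reduce: 943 ≡ 1 (mod 157). Now have (1|157).
(1|157) = 1. Collecting the sign factors: 1.
The Legendre symbol is 1, so x^2 ≡ -2986 (mod 3929) has solution.

yes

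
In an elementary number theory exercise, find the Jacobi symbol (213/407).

1

213 ≡ 1 (mod 4), so quadratic reciprocity gives (213/407) = (407/213). Reduce: 407 ≡ 194 (mod 213). Now have (194/213).
Factor out 2: 194 = 2·97. Since 213 ≡ 5 (mod 8), (2/213) = -1. Now have -(97/213).
97 ≡ 1 (mod 4), so quadratic reciprocity gives (97/213) = (213/97). Reduce: 213 ≡ 19 (mod 97). Now have -(19/97).
97 ≡ 1 (mod 4), so quadratic reciprocity gives (19/97) = (97/19). Reduce: 97 ≡ 2 (mod 19). Now have -(2/19).
Factor out 2: 2 = 2. Since 19 ≡ 3 (mod 8), (2/19) = -1. Now have (1/19).
(1/19) = 1. Collecting the sign factors: 1.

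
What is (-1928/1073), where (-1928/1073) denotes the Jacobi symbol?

-1

(-1928/1073)
  = (1928/1073)    [1073 ≡ 1 mod 4 ⇒ (-1/1073) = +1]
  = (855/1073)    [1928 ≡ 855 mod 1073]
  = (1073/855)    [QR: 1073 ≡ 1 mod 4, sign kept]
  = (218/855)    [1073 ≡ 218 mod 855]
  = (109/855)    [855 ≡ 7 mod 8 ⇒ (2/855) = +1]
  = (855/109)    [QR: 109 ≡ 1 mod 4, sign kept]
  = (92/109)    [855 ≡ 92 mod 109]
  = (23/109)    [109 ≡ 5 mod 8 ⇒ (2/109)^2 = +1]
  = (109/23)    [QR: 109 ≡ 1 mod 4, sign kept]
  = (17/23)    [109 ≡ 17 mod 23]
  = (23/17)    [QR: 17 ≡ 1 mod 4, sign kept]
  = (6/17)    [23 ≡ 6 mod 17]
  = (3/17)    [17 ≡ 1 mod 8 ⇒ (2/17) = +1]
  = (17/3)    [QR: 17 ≡ 1 mod 4, sign kept]
  = (2/3)    [17 ≡ 2 mod 3]
  = -(1/3)    [3 ≡ 3 mod 8 ⇒ (2/3) = -1]
  = -1    [(1/3) = 1]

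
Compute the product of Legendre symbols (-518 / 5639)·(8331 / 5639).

-1

By multiplicativity, (-518·8331 / 5639) = (-518 / 5639)·(8331 / 5639).
First factor (-518 / 5639):
Reduce the numerator: -518 ≡ 5121 (mod 5639), so (-518 / 5639) = (5121 / 5639).
5121 ≡ 1 (mod 4), so quadratic reciprocity gives (5121 / 5639) = (5639 / 5121). Reduce: 5639 ≡ 518 (mod 5121). Now have (518 / 5121).
Factor out 2: 518 = 2·259. Since 5121 ≡ 1 (mod 8), (2 / 5121) = +1. Now have (259 / 5121).
5121 ≡ 1 (mod 4), so quadratic reciprocity gives (259 / 5121) = (5121 / 259). Reduce: 5121 ≡ 200 (mod 259). Now have (200 / 259).
Factor out 2: 200 = 2^3·25. Since 259 ≡ 3 (mod 8), (2 / 259) = -1, and (2 / 259)^3 = -1. Now have -(25 / 259).
25 ≡ 1 (mod 4), so quadratic reciprocity gives (25 / 259) = (259 / 25). Reduce: 259 ≡ 9 (mod 25). Now have -(9 / 25).
9 ≡ 1 (mod 4), so quadratic reciprocity gives (9 / 25) = (25 / 9). Reduce: 25 ≡ 7 (mod 9). Now have -(7 / 9).
9 ≡ 1 (mod 4), so quadratic reciprocity gives (7 / 9) = (9 / 7). Reduce: 9 ≡ 2 (mod 7). Now have -(2 / 7).
Factor out 2: 2 = 2. Since 7 ≡ 7 (mod 8), (2 / 7) = +1. Now have -(1 / 7).
(1 / 7) = 1. Collecting the sign factors: -1.
Second factor (8331 / 5639):
Reduce the numerator: 8331 ≡ 2692 (mod 5639), so (8331 / 5639) = (2692 / 5639).
Factor out 2: 2692 = 2^2·673. Since 5639 ≡ 7 (mod 8), (2 / 5639) = +1, and (2 / 5639)^2 = +1. Now have (673 / 5639).
673 ≡ 1 (mod 4), so quadratic reciprocity gives (673 / 5639) = (5639 / 673). Reduce: 5639 ≡ 255 (mod 673). Now have (255 / 673).
673 ≡ 1 (mod 4), so quadratic reciprocity gives (255 / 673) = (673 / 255). Reduce: 673 ≡ 163 (mod 255). Now have (163 / 255).
Both 163 ≡ 3 and 255 ≡ 3 (mod 4), so reciprocity gives (163 / 255) = -(255 / 163). Reduce: 255 ≡ 92 (mod 163). Now have -(92 / 163).
Factor out 2: 92 = 2^2·23. Since 163 ≡ 3 (mod 8), (2 / 163) = -1, and (2 / 163)^2 = +1. Now have -(23 / 163).
Both 23 ≡ 3 and 163 ≡ 3 (mod 4), so reciprocity gives (23 / 163) = -(163 / 23). Reduce: 163 ≡ 2 (mod 23). Now have (2 / 23).
Factor out 2: 2 = 2. Since 23 ≡ 7 (mod 8), (2 / 23) = +1. Now have (1 / 23).
(1 / 23) = 1. Collecting the sign factors: 1.
Product: (-1)·(1) = -1.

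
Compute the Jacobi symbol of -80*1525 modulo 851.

-1

By multiplicativity, (-80·1525|851) = (-80|851)·(1525|851).
First factor (-80|851):
Reduce the numerator: -80 ≡ 771 (mod 851), so (-80|851) = (771|851).
Both 771 ≡ 3 and 851 ≡ 3 (mod 4), so reciprocity gives (771|851) = -(851|771). Reduce: 851 ≡ 80 (mod 771). Now have -(80|771).
Factor out 2: 80 = 2^4·5. Since 771 ≡ 3 (mod 8), (2|771) = -1, and (2|771)^4 = +1. Now have -(5|771).
5 ≡ 1 (mod 4), so quadratic reciprocity gives (5|771) = (771|5). Reduce: 771 ≡ 1 (mod 5). Now have -(1|5).
(1|5) = 1. Collecting the sign factors: -1.
Second factor (1525|851):
Reduce the numerator: 1525 ≡ 674 (mod 851), so (1525|851) = (674|851).
Factor out 2: 674 = 2·337. Since 851 ≡ 3 (mod 8), (2|851) = -1. Now have -(337|851).
337 ≡ 1 (mod 4), so quadratic reciprocity gives (337|851) = (851|337). Reduce: 851 ≡ 177 (mod 337). Now have -(177|337).
177 ≡ 1 (mod 4), so quadratic reciprocity gives (177|337) = (337|177). Reduce: 337 ≡ 160 (mod 177). Now have -(160|177).
Factor out 2: 160 = 2^5·5. Since 177 ≡ 1 (mod 8), (2|177) = +1, and (2|177)^5 = +1. Now have -(5|177).
5 ≡ 1 (mod 4), so quadratic reciprocity gives (5|177) = (177|5). Reduce: 177 ≡ 2 (mod 5). Now have -(2|5).
Factor out 2: 2 = 2. Since 5 ≡ 5 (mod 8), (2|5) = -1. Now have (1|5).
(1|5) = 1. Collecting the sign factors: 1.
Product: (-1)·(1) = -1.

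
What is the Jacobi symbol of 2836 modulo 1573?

(2836/1573)
  = (1263/1573)    [2836 ≡ 1263 mod 1573]
  = (1573/1263)    [QR: 1573 ≡ 1 mod 4, sign kept]
  = (310/1263)    [1573 ≡ 310 mod 1263]
  = (155/1263)    [1263 ≡ 7 mod 8 ⇒ (2/1263) = +1]
  = -(1263/155)    [QR: both ≡ 3 mod 4, sign flips]
  = -(23/155)    [1263 ≡ 23 mod 155]
  = (155/23)    [QR: both ≡ 3 mod 4, sign flips]
  = (17/23)    [155 ≡ 17 mod 23]
  = (23/17)    [QR: 17 ≡ 1 mod 4, sign kept]
  = (6/17)    [23 ≡ 6 mod 17]
  = (3/17)    [17 ≡ 1 mod 8 ⇒ (2/17) = +1]
  = (17/3)    [QR: 17 ≡ 1 mod 4, sign kept]
  = (2/3)    [17 ≡ 2 mod 3]
  = -(1/3)    [3 ≡ 3 mod 8 ⇒ (2/3) = -1]
  = -1    [(1/3) = 1]

-1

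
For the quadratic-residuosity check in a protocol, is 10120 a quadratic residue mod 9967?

(10120|9967)
  = (153|9967)    [10120 ≡ 153 mod 9967]
  = (9967|153)    [QR: 153 ≡ 1 mod 4, sign kept]
  = (22|153)    [9967 ≡ 22 mod 153]
  = (11|153)    [153 ≡ 1 mod 8 ⇒ (2|153) = +1]
  = (153|11)    [QR: 153 ≡ 1 mod 4, sign kept]
  = (10|11)    [153 ≡ 10 mod 11]
  = -(5|11)    [11 ≡ 3 mod 8 ⇒ (2|11) = -1]
  = -(11|5)    [QR: 5 ≡ 1 mod 4, sign kept]
  = -(1|5)    [11 ≡ 1 mod 5]
  = -1    [(1|5) = 1]
The Legendre symbol is -1, so x^2 ≡ 10120 (mod 9967) has no solution.

no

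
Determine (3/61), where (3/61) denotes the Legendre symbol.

(3/61)
  = (61/3)    [QR: 61 ≡ 1 mod 4, sign kept]
  = (1/3)    [61 ≡ 1 mod 3]
  = 1    [(1/3) = 1]

1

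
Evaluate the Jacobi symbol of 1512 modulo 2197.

1

(1512|2197)
  = -(189|2197)    [2197 ≡ 5 mod 8 ⇒ (2|2197)^3 = -1]
  = -(2197|189)    [QR: 189 ≡ 1 mod 4, sign kept]
  = -(118|189)    [2197 ≡ 118 mod 189]
  = (59|189)    [189 ≡ 5 mod 8 ⇒ (2|189) = -1]
  = (189|59)    [QR: 189 ≡ 1 mod 4, sign kept]
  = (12|59)    [189 ≡ 12 mod 59]
  = (3|59)    [59 ≡ 3 mod 8 ⇒ (2|59)^2 = +1]
  = -(59|3)    [QR: both ≡ 3 mod 4, sign flips]
  = -(2|3)    [59 ≡ 2 mod 3]
  = (1|3)    [3 ≡ 3 mod 8 ⇒ (2|3) = -1]
  = 1    [(1|3) = 1]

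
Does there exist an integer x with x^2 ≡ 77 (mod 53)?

yes

(77|53)
  = (24|53)    [77 ≡ 24 mod 53]
  = -(3|53)    [53 ≡ 5 mod 8 ⇒ (2|53)^3 = -1]
  = -(53|3)    [QR: 53 ≡ 1 mod 4, sign kept]
  = -(2|3)    [53 ≡ 2 mod 3]
  = (1|3)    [3 ≡ 3 mod 8 ⇒ (2|3) = -1]
  = 1    [(1|3) = 1]
The Legendre symbol is 1, so x^2 ≡ 77 (mod 53) has solution.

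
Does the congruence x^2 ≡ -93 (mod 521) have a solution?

Pull out -1: (-93|521) = (-1|521)·(93|521). Since 521 ≡ 1 (mod 4), (-1|521) = +1. Now have (93|521).
93 ≡ 1 (mod 4), so quadratic reciprocity gives (93|521) = (521|93). Reduce: 521 ≡ 56 (mod 93). Now have (56|93).
Factor out 2: 56 = 2^3·7. Since 93 ≡ 5 (mod 8), (2|93) = -1, and (2|93)^3 = -1. Now have -(7|93).
93 ≡ 1 (mod 4), so quadratic reciprocity gives (7|93) = (93|7). Reduce: 93 ≡ 2 (mod 7). Now have -(2|7).
Factor out 2: 2 = 2. Since 7 ≡ 7 (mod 8), (2|7) = +1. Now have -(1|7).
(1|7) = 1. Collecting the sign factors: -1.
(-93|521) = -1, and 521 is prime, so -93 is not a quadratic residue mod 521.

no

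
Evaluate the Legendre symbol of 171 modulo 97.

(171 / 97)
  = (74 / 97)    [171 ≡ 74 mod 97]
  = (37 / 97)    [97 ≡ 1 mod 8 ⇒ (2 / 97) = +1]
  = (97 / 37)    [QR: 37 ≡ 1 mod 4, sign kept]
  = (23 / 37)    [97 ≡ 23 mod 37]
  = (37 / 23)    [QR: 37 ≡ 1 mod 4, sign kept]
  = (14 / 23)    [37 ≡ 14 mod 23]
  = (7 / 23)    [23 ≡ 7 mod 8 ⇒ (2 / 23) = +1]
  = -(23 / 7)    [QR: both ≡ 3 mod 4, sign flips]
  = -(2 / 7)    [23 ≡ 2 mod 7]
  = -(1 / 7)    [7 ≡ 7 mod 8 ⇒ (2 / 7) = +1]
  = -1    [(1 / 7) = 1]

-1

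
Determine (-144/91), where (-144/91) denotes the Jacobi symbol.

Pull out -1: (-144/91) = (-1/91)·(144/91). Since 91 ≡ 3 (mod 4), (-1/91) = -1. Now have -(144/91).
Reduce the numerator: 144 ≡ 53 (mod 91), so (144/91) = (53/91).
53 ≡ 1 (mod 4), so quadratic reciprocity gives (53/91) = (91/53). Reduce: 91 ≡ 38 (mod 53). Now have -(38/53).
Factor out 2: 38 = 2·19. Since 53 ≡ 5 (mod 8), (2/53) = -1. Now have (19/53).
53 ≡ 1 (mod 4), so quadratic reciprocity gives (19/53) = (53/19). Reduce: 53 ≡ 15 (mod 19). Now have (15/19).
Both 15 ≡ 3 and 19 ≡ 3 (mod 4), so reciprocity gives (15/19) = -(19/15). Reduce: 19 ≡ 4 (mod 15). Now have -(4/15).
Factor out 2: 4 = 2^2. Since 15 ≡ 7 (mod 8), (2/15) = +1, and (2/15)^2 = +1. Now have -(1/15).
(1/15) = 1. Collecting the sign factors: -1.

-1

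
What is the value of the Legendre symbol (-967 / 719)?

(-967 / 719)
  = (471 / 719)    [-967 ≡ 471 mod 719]
  = -(719 / 471)    [QR: both ≡ 3 mod 4, sign flips]
  = -(248 / 471)    [719 ≡ 248 mod 471]
  = -(31 / 471)    [471 ≡ 7 mod 8 ⇒ (2 / 471)^3 = +1]
  = (471 / 31)    [QR: both ≡ 3 mod 4, sign flips]
  = (6 / 31)    [471 ≡ 6 mod 31]
  = (3 / 31)    [31 ≡ 7 mod 8 ⇒ (2 / 31) = +1]
  = -(31 / 3)    [QR: both ≡ 3 mod 4, sign flips]
  = -(1 / 3)    [31 ≡ 1 mod 3]
  = -1    [(1 / 3) = 1]

-1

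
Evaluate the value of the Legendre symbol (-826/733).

1

Pull out -1: (-826/733) = (-1/733)·(826/733). Since 733 ≡ 1 (mod 4), (-1/733) = +1. Now have (826/733).
Reduce the numerator: 826 ≡ 93 (mod 733), so (826/733) = (93/733).
93 ≡ 1 (mod 4), so quadratic reciprocity gives (93/733) = (733/93). Reduce: 733 ≡ 82 (mod 93). Now have (82/93).
Factor out 2: 82 = 2·41. Since 93 ≡ 5 (mod 8), (2/93) = -1. Now have -(41/93).
41 ≡ 1 (mod 4), so quadratic reciprocity gives (41/93) = (93/41). Reduce: 93 ≡ 11 (mod 41). Now have -(11/41).
41 ≡ 1 (mod 4), so quadratic reciprocity gives (11/41) = (41/11). Reduce: 41 ≡ 8 (mod 11). Now have -(8/11).
Factor out 2: 8 = 2^3. Since 11 ≡ 3 (mod 8), (2/11) = -1, and (2/11)^3 = -1. Now have (1/11).
(1/11) = 1. Collecting the sign factors: 1.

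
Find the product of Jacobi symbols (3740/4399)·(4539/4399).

1

By multiplicativity, (3740·4539/4399) = (3740/4399)·(4539/4399).
First factor (3740/4399):
Factor out 2: 3740 = 2^2·935. Since 4399 ≡ 7 (mod 8), (2/4399) = +1, and (2/4399)^2 = +1. Now have (935/4399).
Both 935 ≡ 3 and 4399 ≡ 3 (mod 4), so reciprocity gives (935/4399) = -(4399/935). Reduce: 4399 ≡ 659 (mod 935). Now have -(659/935).
Both 659 ≡ 3 and 935 ≡ 3 (mod 4), so reciprocity gives (659/935) = -(935/659). Reduce: 935 ≡ 276 (mod 659). Now have (276/659).
Factor out 2: 276 = 2^2·69. Since 659 ≡ 3 (mod 8), (2/659) = -1, and (2/659)^2 = +1. Now have (69/659).
69 ≡ 1 (mod 4), so quadratic reciprocity gives (69/659) = (659/69). Reduce: 659 ≡ 38 (mod 69). Now have (38/69).
Factor out 2: 38 = 2·19. Since 69 ≡ 5 (mod 8), (2/69) = -1. Now have -(19/69).
69 ≡ 1 (mod 4), so quadratic reciprocity gives (19/69) = (69/19). Reduce: 69 ≡ 12 (mod 19). Now have -(12/19).
Factor out 2: 12 = 2^2·3. Since 19 ≡ 3 (mod 8), (2/19) = -1, and (2/19)^2 = +1. Now have -(3/19).
Both 3 ≡ 3 and 19 ≡ 3 (mod 4), so reciprocity gives (3/19) = -(19/3). Reduce: 19 ≡ 1 (mod 3). Now have (1/3).
(1/3) = 1. Collecting the sign factors: 1.
Second factor (4539/4399):
Reduce the numerator: 4539 ≡ 140 (mod 4399), so (4539/4399) = (140/4399).
Factor out 2: 140 = 2^2·35. Since 4399 ≡ 7 (mod 8), (2/4399) = +1, and (2/4399)^2 = +1. Now have (35/4399).
Both 35 ≡ 3 and 4399 ≡ 3 (mod 4), so reciprocity gives (35/4399) = -(4399/35). Reduce: 4399 ≡ 24 (mod 35). Now have -(24/35).
Factor out 2: 24 = 2^3·3. Since 35 ≡ 3 (mod 8), (2/35) = -1, and (2/35)^3 = -1. Now have (3/35).
Both 3 ≡ 3 and 35 ≡ 3 (mod 4), so reciprocity gives (3/35) = -(35/3). Reduce: 35 ≡ 2 (mod 3). Now have -(2/3).
Factor out 2: 2 = 2. Since 3 ≡ 3 (mod 8), (2/3) = -1. Now have (1/3).
(1/3) = 1. Collecting the sign factors: 1.
Product: (1)·(1) = 1.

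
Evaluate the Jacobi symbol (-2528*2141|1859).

1

By multiplicativity, (-2528·2141|1859) = (-2528|1859)·(2141|1859).
First factor (-2528|1859):
(-2528|1859)
  = (1190|1859)    [-2528 ≡ 1190 mod 1859]
  = -(595|1859)    [1859 ≡ 3 mod 8 ⇒ (2|1859) = -1]
  = (1859|595)    [QR: both ≡ 3 mod 4, sign flips]
  = (74|595)    [1859 ≡ 74 mod 595]
  = -(37|595)    [595 ≡ 3 mod 8 ⇒ (2|595) = -1]
  = -(595|37)    [QR: 37 ≡ 1 mod 4, sign kept]
  = -(3|37)    [595 ≡ 3 mod 37]
  = -(37|3)    [QR: 37 ≡ 1 mod 4, sign kept]
  = -(1|3)    [37 ≡ 1 mod 3]
  = -1    [(1|3) = 1]
Second factor (2141|1859):
(2141|1859)
  = (282|1859)    [2141 ≡ 282 mod 1859]
  = -(141|1859)    [1859 ≡ 3 mod 8 ⇒ (2|1859) = -1]
  = -(1859|141)    [QR: 141 ≡ 1 mod 4, sign kept]
  = -(26|141)    [1859 ≡ 26 mod 141]
  = (13|141)    [141 ≡ 5 mod 8 ⇒ (2|141) = -1]
  = (141|13)    [QR: 13 ≡ 1 mod 4, sign kept]
  = (11|13)    [141 ≡ 11 mod 13]
  = (13|11)    [QR: 13 ≡ 1 mod 4, sign kept]
  = (2|11)    [13 ≡ 2 mod 11]
  = -(1|11)    [11 ≡ 3 mod 8 ⇒ (2|11) = -1]
  = -1    [(1|11) = 1]
Product: (-1)·(-1) = 1.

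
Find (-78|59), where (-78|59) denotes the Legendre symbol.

-1

(-78|59)
  = (40|59)    [-78 ≡ 40 mod 59]
  = -(5|59)    [59 ≡ 3 mod 8 ⇒ (2|59)^3 = -1]
  = -(59|5)    [QR: 5 ≡ 1 mod 4, sign kept]
  = -(4|5)    [59 ≡ 4 mod 5]
  = -(1|5)    [5 ≡ 5 mod 8 ⇒ (2|5)^2 = +1]
  = -1    [(1|5) = 1]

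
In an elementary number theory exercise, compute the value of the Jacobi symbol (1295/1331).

-1

Both 1295 ≡ 3 and 1331 ≡ 3 (mod 4), so reciprocity gives (1295/1331) = -(1331/1295). Reduce: 1331 ≡ 36 (mod 1295). Now have -(36/1295).
Factor out 2: 36 = 2^2·9. Since 1295 ≡ 7 (mod 8), (2/1295) = +1, and (2/1295)^2 = +1. Now have -(9/1295).
9 ≡ 1 (mod 4), so quadratic reciprocity gives (9/1295) = (1295/9). Reduce: 1295 ≡ 8 (mod 9). Now have -(8/9).
Factor out 2: 8 = 2^3. Since 9 ≡ 1 (mod 8), (2/9) = +1, and (2/9)^3 = +1. Now have -(1/9).
(1/9) = 1. Collecting the sign factors: -1.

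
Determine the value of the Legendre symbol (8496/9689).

-1

(8496/9689)
  = (531/9689)    [9689 ≡ 1 mod 8 ⇒ (2/9689)^4 = +1]
  = (9689/531)    [QR: 9689 ≡ 1 mod 4, sign kept]
  = (131/531)    [9689 ≡ 131 mod 531]
  = -(531/131)    [QR: both ≡ 3 mod 4, sign flips]
  = -(7/131)    [531 ≡ 7 mod 131]
  = (131/7)    [QR: both ≡ 3 mod 4, sign flips]
  = (5/7)    [131 ≡ 5 mod 7]
  = (7/5)    [QR: 5 ≡ 1 mod 4, sign kept]
  = (2/5)    [7 ≡ 2 mod 5]
  = -(1/5)    [5 ≡ 5 mod 8 ⇒ (2/5) = -1]
  = -1    [(1/5) = 1]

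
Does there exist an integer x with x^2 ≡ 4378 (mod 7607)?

(4378/7607)
  = (2189/7607)    [7607 ≡ 7 mod 8 ⇒ (2/7607) = +1]
  = (7607/2189)    [QR: 2189 ≡ 1 mod 4, sign kept]
  = (1040/2189)    [7607 ≡ 1040 mod 2189]
  = (65/2189)    [2189 ≡ 5 mod 8 ⇒ (2/2189)^4 = +1]
  = (2189/65)    [QR: 65 ≡ 1 mod 4, sign kept]
  = (44/65)    [2189 ≡ 44 mod 65]
  = (11/65)    [65 ≡ 1 mod 8 ⇒ (2/65)^2 = +1]
  = (65/11)    [QR: 65 ≡ 1 mod 4, sign kept]
  = (10/11)    [65 ≡ 10 mod 11]
  = -(5/11)    [11 ≡ 3 mod 8 ⇒ (2/11) = -1]
  = -(11/5)    [QR: 5 ≡ 1 mod 4, sign kept]
  = -(1/5)    [11 ≡ 1 mod 5]
  = -1    [(1/5) = 1]
(4378/7607) = -1, and 7607 is prime, so 4378 is not a quadratic residue mod 7607.

no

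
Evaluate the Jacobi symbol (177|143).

-1

Reduce the numerator: 177 ≡ 34 (mod 143), so (177|143) = (34|143).
Factor out 2: 34 = 2·17. Since 143 ≡ 7 (mod 8), (2|143) = +1. Now have (17|143).
17 ≡ 1 (mod 4), so quadratic reciprocity gives (17|143) = (143|17). Reduce: 143 ≡ 7 (mod 17). Now have (7|17).
17 ≡ 1 (mod 4), so quadratic reciprocity gives (7|17) = (17|7). Reduce: 17 ≡ 3 (mod 7). Now have (3|7).
Both 3 ≡ 3 and 7 ≡ 3 (mod 4), so reciprocity gives (3|7) = -(7|3). Reduce: 7 ≡ 1 (mod 3). Now have -(1|3).
(1|3) = 1. Collecting the sign factors: -1.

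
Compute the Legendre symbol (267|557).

(267|557)
  = (557|267)    [QR: 557 ≡ 1 mod 4, sign kept]
  = (23|267)    [557 ≡ 23 mod 267]
  = -(267|23)    [QR: both ≡ 3 mod 4, sign flips]
  = -(14|23)    [267 ≡ 14 mod 23]
  = -(7|23)    [23 ≡ 7 mod 8 ⇒ (2|23) = +1]
  = (23|7)    [QR: both ≡ 3 mod 4, sign flips]
  = (2|7)    [23 ≡ 2 mod 7]
  = (1|7)    [7 ≡ 7 mod 8 ⇒ (2|7) = +1]
  = 1    [(1|7) = 1]

1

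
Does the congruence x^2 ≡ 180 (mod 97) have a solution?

no

Reduce the numerator: 180 ≡ 83 (mod 97), so (180/97) = (83/97).
97 ≡ 1 (mod 4), so quadratic reciprocity gives (83/97) = (97/83). Reduce: 97 ≡ 14 (mod 83). Now have (14/83).
Factor out 2: 14 = 2·7. Since 83 ≡ 3 (mod 8), (2/83) = -1. Now have -(7/83).
Both 7 ≡ 3 and 83 ≡ 3 (mod 4), so reciprocity gives (7/83) = -(83/7). Reduce: 83 ≡ 6 (mod 7). Now have (6/7).
Factor out 2: 6 = 2·3. Since 7 ≡ 7 (mod 8), (2/7) = +1. Now have (3/7).
Both 3 ≡ 3 and 7 ≡ 3 (mod 4), so reciprocity gives (3/7) = -(7/3). Reduce: 7 ≡ 1 (mod 3). Now have -(1/3).
(1/3) = 1. Collecting the sign factors: -1.
(180/97) = -1, and 97 is prime, so 180 is not a quadratic residue mod 97.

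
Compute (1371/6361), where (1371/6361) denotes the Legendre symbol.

-1

6361 ≡ 1 (mod 4), so quadratic reciprocity gives (1371/6361) = (6361/1371). Reduce: 6361 ≡ 877 (mod 1371). Now have (877/1371).
877 ≡ 1 (mod 4), so quadratic reciprocity gives (877/1371) = (1371/877). Reduce: 1371 ≡ 494 (mod 877). Now have (494/877).
Factor out 2: 494 = 2·247. Since 877 ≡ 5 (mod 8), (2/877) = -1. Now have -(247/877).
877 ≡ 1 (mod 4), so quadratic reciprocity gives (247/877) = (877/247). Reduce: 877 ≡ 136 (mod 247). Now have -(136/247).
Factor out 2: 136 = 2^3·17. Since 247 ≡ 7 (mod 8), (2/247) = +1, and (2/247)^3 = +1. Now have -(17/247).
17 ≡ 1 (mod 4), so quadratic reciprocity gives (17/247) = (247/17). Reduce: 247 ≡ 9 (mod 17). Now have -(9/17).
9 ≡ 1 (mod 4), so quadratic reciprocity gives (9/17) = (17/9). Reduce: 17 ≡ 8 (mod 9). Now have -(8/9).
Factor out 2: 8 = 2^3. Since 9 ≡ 1 (mod 8), (2/9) = +1, and (2/9)^3 = +1. Now have -(1/9).
(1/9) = 1. Collecting the sign factors: -1.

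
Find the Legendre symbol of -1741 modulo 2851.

-1

Reduce the numerator: -1741 ≡ 1110 (mod 2851), so (-1741/2851) = (1110/2851).
Factor out 2: 1110 = 2·555. Since 2851 ≡ 3 (mod 8), (2/2851) = -1. Now have -(555/2851).
Both 555 ≡ 3 and 2851 ≡ 3 (mod 4), so reciprocity gives (555/2851) = -(2851/555). Reduce: 2851 ≡ 76 (mod 555). Now have (76/555).
Factor out 2: 76 = 2^2·19. Since 555 ≡ 3 (mod 8), (2/555) = -1, and (2/555)^2 = +1. Now have (19/555).
Both 19 ≡ 3 and 555 ≡ 3 (mod 4), so reciprocity gives (19/555) = -(555/19). Reduce: 555 ≡ 4 (mod 19). Now have -(4/19).
Factor out 2: 4 = 2^2. Since 19 ≡ 3 (mod 8), (2/19) = -1, and (2/19)^2 = +1. Now have -(1/19).
(1/19) = 1. Collecting the sign factors: -1.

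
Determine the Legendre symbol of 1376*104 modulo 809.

By multiplicativity, (1376·104/809) = (1376/809)·(104/809).
First factor (1376/809):
(1376/809)
  = (567/809)    [1376 ≡ 567 mod 809]
  = (809/567)    [QR: 809 ≡ 1 mod 4, sign kept]
  = (242/567)    [809 ≡ 242 mod 567]
  = (121/567)    [567 ≡ 7 mod 8 ⇒ (2/567) = +1]
  = (567/121)    [QR: 121 ≡ 1 mod 4, sign kept]
  = (83/121)    [567 ≡ 83 mod 121]
  = (121/83)    [QR: 121 ≡ 1 mod 4, sign kept]
  = (38/83)    [121 ≡ 38 mod 83]
  = -(19/83)    [83 ≡ 3 mod 8 ⇒ (2/83) = -1]
  = (83/19)    [QR: both ≡ 3 mod 4, sign flips]
  = (7/19)    [83 ≡ 7 mod 19]
  = -(19/7)    [QR: both ≡ 3 mod 4, sign flips]
  = -(5/7)    [19 ≡ 5 mod 7]
  = -(7/5)    [QR: 5 ≡ 1 mod 4, sign kept]
  = -(2/5)    [7 ≡ 2 mod 5]
  = (1/5)    [5 ≡ 5 mod 8 ⇒ (2/5) = -1]
  = 1    [(1/5) = 1]
Second factor (104/809):
(104/809)
  = (13/809)    [809 ≡ 1 mod 8 ⇒ (2/809)^3 = +1]
  = (809/13)    [QR: 13 ≡ 1 mod 4, sign kept]
  = (3/13)    [809 ≡ 3 mod 13]
  = (13/3)    [QR: 13 ≡ 1 mod 4, sign kept]
  = (1/3)    [13 ≡ 1 mod 3]
  = 1    [(1/3) = 1]
Product: (1)·(1) = 1.

1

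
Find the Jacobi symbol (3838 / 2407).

(3838 / 2407)
  = (1431 / 2407)    [3838 ≡ 1431 mod 2407]
  = -(2407 / 1431)    [QR: both ≡ 3 mod 4, sign flips]
  = -(976 / 1431)    [2407 ≡ 976 mod 1431]
  = -(61 / 1431)    [1431 ≡ 7 mod 8 ⇒ (2 / 1431)^4 = +1]
  = -(1431 / 61)    [QR: 61 ≡ 1 mod 4, sign kept]
  = -(28 / 61)    [1431 ≡ 28 mod 61]
  = -(7 / 61)    [61 ≡ 5 mod 8 ⇒ (2 / 61)^2 = +1]
  = -(61 / 7)    [QR: 61 ≡ 1 mod 4, sign kept]
  = -(5 / 7)    [61 ≡ 5 mod 7]
  = -(7 / 5)    [QR: 5 ≡ 1 mod 4, sign kept]
  = -(2 / 5)    [7 ≡ 2 mod 5]
  = (1 / 5)    [5 ≡ 5 mod 8 ⇒ (2 / 5) = -1]
  = 1    [(1 / 5) = 1]

1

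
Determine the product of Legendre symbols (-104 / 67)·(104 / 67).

-1

By multiplicativity, (-104·104 / 67) = (-104 / 67)·(104 / 67).
First factor (-104 / 67):
(-104 / 67)
  = (30 / 67)    [-104 ≡ 30 mod 67]
  = -(15 / 67)    [67 ≡ 3 mod 8 ⇒ (2 / 67) = -1]
  = (67 / 15)    [QR: both ≡ 3 mod 4, sign flips]
  = (7 / 15)    [67 ≡ 7 mod 15]
  = -(15 / 7)    [QR: both ≡ 3 mod 4, sign flips]
  = -(1 / 7)    [15 ≡ 1 mod 7]
  = -1    [(1 / 7) = 1]
Second factor (104 / 67):
(104 / 67)
  = (37 / 67)    [104 ≡ 37 mod 67]
  = (67 / 37)    [QR: 37 ≡ 1 mod 4, sign kept]
  = (30 / 37)    [67 ≡ 30 mod 37]
  = -(15 / 37)    [37 ≡ 5 mod 8 ⇒ (2 / 37) = -1]
  = -(37 / 15)    [QR: 37 ≡ 1 mod 4, sign kept]
  = -(7 / 15)    [37 ≡ 7 mod 15]
  = (15 / 7)    [QR: both ≡ 3 mod 4, sign flips]
  = (1 / 7)    [15 ≡ 1 mod 7]
  = 1    [(1 / 7) = 1]
Product: (-1)·(1) = -1.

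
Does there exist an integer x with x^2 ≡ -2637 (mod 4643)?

(-2637/4643)
  = (2006/4643)    [-2637 ≡ 2006 mod 4643]
  = -(1003/4643)    [4643 ≡ 3 mod 8 ⇒ (2/4643) = -1]
  = (4643/1003)    [QR: both ≡ 3 mod 4, sign flips]
  = (631/1003)    [4643 ≡ 631 mod 1003]
  = -(1003/631)    [QR: both ≡ 3 mod 4, sign flips]
  = -(372/631)    [1003 ≡ 372 mod 631]
  = -(93/631)    [631 ≡ 7 mod 8 ⇒ (2/631)^2 = +1]
  = -(631/93)    [QR: 93 ≡ 1 mod 4, sign kept]
  = -(73/93)    [631 ≡ 73 mod 93]
  = -(93/73)    [QR: 73 ≡ 1 mod 4, sign kept]
  = -(20/73)    [93 ≡ 20 mod 73]
  = -(5/73)    [73 ≡ 1 mod 8 ⇒ (2/73)^2 = +1]
  = -(73/5)    [QR: 5 ≡ 1 mod 4, sign kept]
  = -(3/5)    [73 ≡ 3 mod 5]
  = -(5/3)    [QR: 5 ≡ 1 mod 4, sign kept]
  = -(2/3)    [5 ≡ 2 mod 3]
  = (1/3)    [3 ≡ 3 mod 8 ⇒ (2/3) = -1]
  = 1    [(1/3) = 1]
(-2637/4643) = 1, and 4643 is prime, so -2637 is a quadratic residue mod 4643.

yes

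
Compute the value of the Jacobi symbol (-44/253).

0

(-44/253)
  = (209/253)    [-44 ≡ 209 mod 253]
  = (253/209)    [QR: 209 ≡ 1 mod 4, sign kept]
  = (44/209)    [253 ≡ 44 mod 209]
  = (11/209)    [209 ≡ 1 mod 8 ⇒ (2/209)^2 = +1]
  = (209/11)    [QR: 209 ≡ 1 mod 4, sign kept]
  = (0/11)    [209 ≡ 0 mod 11]
  = 0    [numerator 0, gcd > 1]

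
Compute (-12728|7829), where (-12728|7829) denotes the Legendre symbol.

(-12728|7829)
  = (12728|7829)    [7829 ≡ 1 mod 4 ⇒ (-1|7829) = +1]
  = (4899|7829)    [12728 ≡ 4899 mod 7829]
  = (7829|4899)    [QR: 7829 ≡ 1 mod 4, sign kept]
  = (2930|4899)    [7829 ≡ 2930 mod 4899]
  = -(1465|4899)    [4899 ≡ 3 mod 8 ⇒ (2|4899) = -1]
  = -(4899|1465)    [QR: 1465 ≡ 1 mod 4, sign kept]
  = -(504|1465)    [4899 ≡ 504 mod 1465]
  = -(63|1465)    [1465 ≡ 1 mod 8 ⇒ (2|1465)^3 = +1]
  = -(1465|63)    [QR: 1465 ≡ 1 mod 4, sign kept]
  = -(16|63)    [1465 ≡ 16 mod 63]
  = -(1|63)    [63 ≡ 7 mod 8 ⇒ (2|63)^4 = +1]
  = -1    [(1|63) = 1]

-1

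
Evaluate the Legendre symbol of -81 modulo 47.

-1

Reduce the numerator: -81 ≡ 13 (mod 47), so (-81|47) = (13|47).
13 ≡ 1 (mod 4), so quadratic reciprocity gives (13|47) = (47|13). Reduce: 47 ≡ 8 (mod 13). Now have (8|13).
Factor out 2: 8 = 2^3. Since 13 ≡ 5 (mod 8), (2|13) = -1, and (2|13)^3 = -1. Now have -(1|13).
(1|13) = 1. Collecting the sign factors: -1.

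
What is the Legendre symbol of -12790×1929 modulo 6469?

By multiplicativity, (-12790·1929/6469) = (-12790/6469)·(1929/6469).
First factor (-12790/6469):
Reduce the numerator: -12790 ≡ 148 (mod 6469), so (-12790/6469) = (148/6469).
Factor out 2: 148 = 2^2·37. Since 6469 ≡ 5 (mod 8), (2/6469) = -1, and (2/6469)^2 = +1. Now have (37/6469).
37 ≡ 1 (mod 4), so quadratic reciprocity gives (37/6469) = (6469/37). Reduce: 6469 ≡ 31 (mod 37). Now have (31/37).
37 ≡ 1 (mod 4), so quadratic reciprocity gives (31/37) = (37/31). Reduce: 37 ≡ 6 (mod 31). Now have (6/31).
Factor out 2: 6 = 2·3. Since 31 ≡ 7 (mod 8), (2/31) = +1. Now have (3/31).
Both 3 ≡ 3 and 31 ≡ 3 (mod 4), so reciprocity gives (3/31) = -(31/3). Reduce: 31 ≡ 1 (mod 3). Now have -(1/3).
(1/3) = 1. Collecting the sign factors: -1.
Second factor (1929/6469):
1929 ≡ 1 (mod 4), so quadratic reciprocity gives (1929/6469) = (6469/1929). Reduce: 6469 ≡ 682 (mod 1929). Now have (682/1929).
Factor out 2: 682 = 2·341. Since 1929 ≡ 1 (mod 8), (2/1929) = +1. Now have (341/1929).
341 ≡ 1 (mod 4), so quadratic reciprocity gives (341/1929) = (1929/341). Reduce: 1929 ≡ 224 (mod 341). Now have (224/341).
Factor out 2: 224 = 2^5·7. Since 341 ≡ 5 (mod 8), (2/341) = -1, and (2/341)^5 = -1. Now have -(7/341).
341 ≡ 1 (mod 4), so quadratic reciprocity gives (7/341) = (341/7). Reduce: 341 ≡ 5 (mod 7). Now have -(5/7).
5 ≡ 1 (mod 4), so quadratic reciprocity gives (5/7) = (7/5). Reduce: 7 ≡ 2 (mod 5). Now have -(2/5).
Factor out 2: 2 = 2. Since 5 ≡ 5 (mod 8), (2/5) = -1. Now have (1/5).
(1/5) = 1. Collecting the sign factors: 1.
Product: (-1)·(1) = -1.

-1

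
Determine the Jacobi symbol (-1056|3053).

-1

Pull out -1: (-1056|3053) = (-1|3053)·(1056|3053). Since 3053 ≡ 1 (mod 4), (-1|3053) = +1. Now have (1056|3053).
Factor out 2: 1056 = 2^5·33. Since 3053 ≡ 5 (mod 8), (2|3053) = -1, and (2|3053)^5 = -1. Now have -(33|3053).
33 ≡ 1 (mod 4), so quadratic reciprocity gives (33|3053) = (3053|33). Reduce: 3053 ≡ 17 (mod 33). Now have -(17|33).
17 ≡ 1 (mod 4), so quadratic reciprocity gives (17|33) = (33|17). Reduce: 33 ≡ 16 (mod 17). Now have -(16|17).
Factor out 2: 16 = 2^4. Since 17 ≡ 1 (mod 8), (2|17) = +1, and (2|17)^4 = +1. Now have -(1|17).
(1|17) = 1. Collecting the sign factors: -1.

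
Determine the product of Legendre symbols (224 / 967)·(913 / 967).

-1

By multiplicativity, (224·913 / 967) = (224 / 967)·(913 / 967).
First factor (224 / 967):
Factor out 2: 224 = 2^5·7. Since 967 ≡ 7 (mod 8), (2 / 967) = +1, and (2 / 967)^5 = +1. Now have (7 / 967).
Both 7 ≡ 3 and 967 ≡ 3 (mod 4), so reciprocity gives (7 / 967) = -(967 / 7). Reduce: 967 ≡ 1 (mod 7). Now have -(1 / 7).
(1 / 7) = 1. Collecting the sign factors: -1.
Second factor (913 / 967):
913 ≡ 1 (mod 4), so quadratic reciprocity gives (913 / 967) = (967 / 913). Reduce: 967 ≡ 54 (mod 913). Now have (54 / 913).
Factor out 2: 54 = 2·27. Since 913 ≡ 1 (mod 8), (2 / 913) = +1. Now have (27 / 913).
913 ≡ 1 (mod 4), so quadratic reciprocity gives (27 / 913) = (913 / 27). Reduce: 913 ≡ 22 (mod 27). Now have (22 / 27).
Factor out 2: 22 = 2·11. Since 27 ≡ 3 (mod 8), (2 / 27) = -1. Now have -(11 / 27).
Both 11 ≡ 3 and 27 ≡ 3 (mod 4), so reciprocity gives (11 / 27) = -(27 / 11). Reduce: 27 ≡ 5 (mod 11). Now have (5 / 11).
5 ≡ 1 (mod 4), so quadratic reciprocity gives (5 / 11) = (11 / 5). Reduce: 11 ≡ 1 (mod 5). Now have (1 / 5).
(1 / 5) = 1. Collecting the sign factors: 1.
Product: (-1)·(1) = -1.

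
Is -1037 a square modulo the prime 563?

no

Reduce the numerator: -1037 ≡ 89 (mod 563), so (-1037/563) = (89/563).
89 ≡ 1 (mod 4), so quadratic reciprocity gives (89/563) = (563/89). Reduce: 563 ≡ 29 (mod 89). Now have (29/89).
29 ≡ 1 (mod 4), so quadratic reciprocity gives (29/89) = (89/29). Reduce: 89 ≡ 2 (mod 29). Now have (2/29).
Factor out 2: 2 = 2. Since 29 ≡ 5 (mod 8), (2/29) = -1. Now have -(1/29).
(1/29) = 1. Collecting the sign factors: -1.
The Legendre symbol is -1, so x^2 ≡ -1037 (mod 563) has no solution.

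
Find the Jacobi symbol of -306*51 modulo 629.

0

By multiplicativity, (-306·51 / 629) = (-306 / 629)·(51 / 629).
First factor (-306 / 629):
Reduce the numerator: -306 ≡ 323 (mod 629), so (-306 / 629) = (323 / 629).
629 ≡ 1 (mod 4), so quadratic reciprocity gives (323 / 629) = (629 / 323). Reduce: 629 ≡ 306 (mod 323). Now have (306 / 323).
Factor out 2: 306 = 2·153. Since 323 ≡ 3 (mod 8), (2 / 323) = -1. Now have -(153 / 323).
153 ≡ 1 (mod 4), so quadratic reciprocity gives (153 / 323) = (323 / 153). Reduce: 323 ≡ 17 (mod 153). Now have -(17 / 153).
17 ≡ 1 (mod 4), so quadratic reciprocity gives (17 / 153) = (153 / 17). Reduce: 153 ≡ 0 (mod 17). Now have -(0 / 17).
The numerator is now 0 with denominator 17 > 1: the symbol is 0.
Second factor (51 / 629):
629 ≡ 1 (mod 4), so quadratic reciprocity gives (51 / 629) = (629 / 51). Reduce: 629 ≡ 17 (mod 51). Now have (17 / 51).
17 ≡ 1 (mod 4), so quadratic reciprocity gives (17 / 51) = (51 / 17). Reduce: 51 ≡ 0 (mod 17). Now have (0 / 17).
The numerator is now 0 with denominator 17 > 1: the symbol is 0.
Product: (0)·(0) = 0.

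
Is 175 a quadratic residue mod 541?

541 ≡ 1 (mod 4), so quadratic reciprocity gives (175/541) = (541/175). Reduce: 541 ≡ 16 (mod 175). Now have (16/175).
Factor out 2: 16 = 2^4. Since 175 ≡ 7 (mod 8), (2/175) = +1, and (2/175)^4 = +1. Now have (1/175).
(1/175) = 1. Collecting the sign factors: 1.
(175/541) = 1, and 541 is prime, so 175 is a quadratic residue mod 541.

yes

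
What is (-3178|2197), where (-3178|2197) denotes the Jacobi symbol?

-1

Pull out -1: (-3178|2197) = (-1|2197)·(3178|2197). Since 2197 ≡ 1 (mod 4), (-1|2197) = +1. Now have (3178|2197).
Reduce the numerator: 3178 ≡ 981 (mod 2197), so (3178|2197) = (981|2197).
981 ≡ 1 (mod 4), so quadratic reciprocity gives (981|2197) = (2197|981). Reduce: 2197 ≡ 235 (mod 981). Now have (235|981).
981 ≡ 1 (mod 4), so quadratic reciprocity gives (235|981) = (981|235). Reduce: 981 ≡ 41 (mod 235). Now have (41|235).
41 ≡ 1 (mod 4), so quadratic reciprocity gives (41|235) = (235|41). Reduce: 235 ≡ 30 (mod 41). Now have (30|41).
Factor out 2: 30 = 2·15. Since 41 ≡ 1 (mod 8), (2|41) = +1. Now have (15|41).
41 ≡ 1 (mod 4), so quadratic reciprocity gives (15|41) = (41|15). Reduce: 41 ≡ 11 (mod 15). Now have (11|15).
Both 11 ≡ 3 and 15 ≡ 3 (mod 4), so reciprocity gives (11|15) = -(15|11). Reduce: 15 ≡ 4 (mod 11). Now have -(4|11).
Factor out 2: 4 = 2^2. Since 11 ≡ 3 (mod 8), (2|11) = -1, and (2|11)^2 = +1. Now have -(1|11).
(1|11) = 1. Collecting the sign factors: -1.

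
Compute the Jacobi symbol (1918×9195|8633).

By multiplicativity, (1918·9195|8633) = (1918|8633)·(9195|8633).
First factor (1918|8633):
Factor out 2: 1918 = 2·959. Since 8633 ≡ 1 (mod 8), (2|8633) = +1. Now have (959|8633).
8633 ≡ 1 (mod 4), so quadratic reciprocity gives (959|8633) = (8633|959). Reduce: 8633 ≡ 2 (mod 959). Now have (2|959).
Factor out 2: 2 = 2. Since 959 ≡ 7 (mod 8), (2|959) = +1. Now have (1|959).
(1|959) = 1. Collecting the sign factors: 1.
Second factor (9195|8633):
Reduce the numerator: 9195 ≡ 562 (mod 8633), so (9195|8633) = (562|8633).
Factor out 2: 562 = 2·281. Since 8633 ≡ 1 (mod 8), (2|8633) = +1. Now have (281|8633).
281 ≡ 1 (mod 4), so quadratic reciprocity gives (281|8633) = (8633|281). Reduce: 8633 ≡ 203 (mod 281). Now have (203|281).
281 ≡ 1 (mod 4), so quadratic reciprocity gives (203|281) = (281|203). Reduce: 281 ≡ 78 (mod 203). Now have (78|203).
Factor out 2: 78 = 2·39. Since 203 ≡ 3 (mod 8), (2|203) = -1. Now have -(39|203).
Both 39 ≡ 3 and 203 ≡ 3 (mod 4), so reciprocity gives (39|203) = -(203|39). Reduce: 203 ≡ 8 (mod 39). Now have (8|39).
Factor out 2: 8 = 2^3. Since 39 ≡ 7 (mod 8), (2|39) = +1, and (2|39)^3 = +1. Now have (1|39).
(1|39) = 1. Collecting the sign factors: 1.
Product: (1)·(1) = 1.

1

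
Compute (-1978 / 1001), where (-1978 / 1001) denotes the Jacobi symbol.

(-1978 / 1001)
  = (1978 / 1001)    [1001 ≡ 1 mod 4 ⇒ (-1 / 1001) = +1]
  = (977 / 1001)    [1978 ≡ 977 mod 1001]
  = (1001 / 977)    [QR: 977 ≡ 1 mod 4, sign kept]
  = (24 / 977)    [1001 ≡ 24 mod 977]
  = (3 / 977)    [977 ≡ 1 mod 8 ⇒ (2 / 977)^3 = +1]
  = (977 / 3)    [QR: 977 ≡ 1 mod 4, sign kept]
  = (2 / 3)    [977 ≡ 2 mod 3]
  = -(1 / 3)    [3 ≡ 3 mod 8 ⇒ (2 / 3) = -1]
  = -1    [(1 / 3) = 1]

-1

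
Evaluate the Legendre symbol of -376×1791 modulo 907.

1

By multiplicativity, (-376·1791/907) = (-376/907)·(1791/907).
First factor (-376/907):
Pull out -1: (-376/907) = (-1/907)·(376/907). Since 907 ≡ 3 (mod 4), (-1/907) = -1. Now have -(376/907).
Factor out 2: 376 = 2^3·47. Since 907 ≡ 3 (mod 8), (2/907) = -1, and (2/907)^3 = -1. Now have (47/907).
Both 47 ≡ 3 and 907 ≡ 3 (mod 4), so reciprocity gives (47/907) = -(907/47). Reduce: 907 ≡ 14 (mod 47). Now have -(14/47).
Factor out 2: 14 = 2·7. Since 47 ≡ 7 (mod 8), (2/47) = +1. Now have -(7/47).
Both 7 ≡ 3 and 47 ≡ 3 (mod 4), so reciprocity gives (7/47) = -(47/7). Reduce: 47 ≡ 5 (mod 7). Now have (5/7).
5 ≡ 1 (mod 4), so quadratic reciprocity gives (5/7) = (7/5). Reduce: 7 ≡ 2 (mod 5). Now have (2/5).
Factor out 2: 2 = 2. Since 5 ≡ 5 (mod 8), (2/5) = -1. Now have -(1/5).
(1/5) = 1. Collecting the sign factors: -1.
Second factor (1791/907):
Reduce the numerator: 1791 ≡ 884 (mod 907), so (1791/907) = (884/907).
Factor out 2: 884 = 2^2·221. Since 907 ≡ 3 (mod 8), (2/907) = -1, and (2/907)^2 = +1. Now have (221/907).
221 ≡ 1 (mod 4), so quadratic reciprocity gives (221/907) = (907/221). Reduce: 907 ≡ 23 (mod 221). Now have (23/221).
221 ≡ 1 (mod 4), so quadratic reciprocity gives (23/221) = (221/23). Reduce: 221 ≡ 14 (mod 23). Now have (14/23).
Factor out 2: 14 = 2·7. Since 23 ≡ 7 (mod 8), (2/23) = +1. Now have (7/23).
Both 7 ≡ 3 and 23 ≡ 3 (mod 4), so reciprocity gives (7/23) = -(23/7). Reduce: 23 ≡ 2 (mod 7). Now have -(2/7).
Factor out 2: 2 = 2. Since 7 ≡ 7 (mod 8), (2/7) = +1. Now have -(1/7).
(1/7) = 1. Collecting the sign factors: -1.
Product: (-1)·(-1) = 1.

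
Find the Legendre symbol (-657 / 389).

1

Reduce the numerator: -657 ≡ 121 (mod 389), so (-657 / 389) = (121 / 389).
121 ≡ 1 (mod 4), so quadratic reciprocity gives (121 / 389) = (389 / 121). Reduce: 389 ≡ 26 (mod 121). Now have (26 / 121).
Factor out 2: 26 = 2·13. Since 121 ≡ 1 (mod 8), (2 / 121) = +1. Now have (13 / 121).
13 ≡ 1 (mod 4), so quadratic reciprocity gives (13 / 121) = (121 / 13). Reduce: 121 ≡ 4 (mod 13). Now have (4 / 13).
Factor out 2: 4 = 2^2. Since 13 ≡ 5 (mod 8), (2 / 13) = -1, and (2 / 13)^2 = +1. Now have (1 / 13).
(1 / 13) = 1. Collecting the sign factors: 1.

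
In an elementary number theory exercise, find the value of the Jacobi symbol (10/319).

1

(10/319)
  = (5/319)    [319 ≡ 7 mod 8 ⇒ (2/319) = +1]
  = (319/5)    [QR: 5 ≡ 1 mod 4, sign kept]
  = (4/5)    [319 ≡ 4 mod 5]
  = (1/5)    [5 ≡ 5 mod 8 ⇒ (2/5)^2 = +1]
  = 1    [(1/5) = 1]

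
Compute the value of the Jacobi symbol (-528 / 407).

Reduce the numerator: -528 ≡ 286 (mod 407), so (-528 / 407) = (286 / 407).
Factor out 2: 286 = 2·143. Since 407 ≡ 7 (mod 8), (2 / 407) = +1. Now have (143 / 407).
Both 143 ≡ 3 and 407 ≡ 3 (mod 4), so reciprocity gives (143 / 407) = -(407 / 143). Reduce: 407 ≡ 121 (mod 143). Now have -(121 / 143).
121 ≡ 1 (mod 4), so quadratic reciprocity gives (121 / 143) = (143 / 121). Reduce: 143 ≡ 22 (mod 121). Now have -(22 / 121).
Factor out 2: 22 = 2·11. Since 121 ≡ 1 (mod 8), (2 / 121) = +1. Now have -(11 / 121).
121 ≡ 1 (mod 4), so quadratic reciprocity gives (11 / 121) = (121 / 11). Reduce: 121 ≡ 0 (mod 11). Now have -(0 / 11).
The numerator is now 0 with denominator 11 > 1: the symbol is 0.

0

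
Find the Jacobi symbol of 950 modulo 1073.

(950/1073)
  = (475/1073)    [1073 ≡ 1 mod 8 ⇒ (2/1073) = +1]
  = (1073/475)    [QR: 1073 ≡ 1 mod 4, sign kept]
  = (123/475)    [1073 ≡ 123 mod 475]
  = -(475/123)    [QR: both ≡ 3 mod 4, sign flips]
  = -(106/123)    [475 ≡ 106 mod 123]
  = (53/123)    [123 ≡ 3 mod 8 ⇒ (2/123) = -1]
  = (123/53)    [QR: 53 ≡ 1 mod 4, sign kept]
  = (17/53)    [123 ≡ 17 mod 53]
  = (53/17)    [QR: 17 ≡ 1 mod 4, sign kept]
  = (2/17)    [53 ≡ 2 mod 17]
  = (1/17)    [17 ≡ 1 mod 8 ⇒ (2/17) = +1]
  = 1    [(1/17) = 1]

1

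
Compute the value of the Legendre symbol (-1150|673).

Pull out -1: (-1150|673) = (-1|673)·(1150|673). Since 673 ≡ 1 (mod 4), (-1|673) = +1. Now have (1150|673).
Reduce the numerator: 1150 ≡ 477 (mod 673), so (1150|673) = (477|673).
477 ≡ 1 (mod 4), so quadratic reciprocity gives (477|673) = (673|477). Reduce: 673 ≡ 196 (mod 477). Now have (196|477).
Factor out 2: 196 = 2^2·49. Since 477 ≡ 5 (mod 8), (2|477) = -1, and (2|477)^2 = +1. Now have (49|477).
49 ≡ 1 (mod 4), so quadratic reciprocity gives (49|477) = (477|49). Reduce: 477 ≡ 36 (mod 49). Now have (36|49).
Factor out 2: 36 = 2^2·9. Since 49 ≡ 1 (mod 8), (2|49) = +1, and (2|49)^2 = +1. Now have (9|49).
9 ≡ 1 (mod 4), so quadratic reciprocity gives (9|49) = (49|9). Reduce: 49 ≡ 4 (mod 9). Now have (4|9).
Factor out 2: 4 = 2^2. Since 9 ≡ 1 (mod 8), (2|9) = +1, and (2|9)^2 = +1. Now have (1|9).
(1|9) = 1. Collecting the sign factors: 1.

1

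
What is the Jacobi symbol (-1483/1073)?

(-1483/1073)
  = (663/1073)    [-1483 ≡ 663 mod 1073]
  = (1073/663)    [QR: 1073 ≡ 1 mod 4, sign kept]
  = (410/663)    [1073 ≡ 410 mod 663]
  = (205/663)    [663 ≡ 7 mod 8 ⇒ (2/663) = +1]
  = (663/205)    [QR: 205 ≡ 1 mod 4, sign kept]
  = (48/205)    [663 ≡ 48 mod 205]
  = (3/205)    [205 ≡ 5 mod 8 ⇒ (2/205)^4 = +1]
  = (205/3)    [QR: 205 ≡ 1 mod 4, sign kept]
  = (1/3)    [205 ≡ 1 mod 3]
  = 1    [(1/3) = 1]

1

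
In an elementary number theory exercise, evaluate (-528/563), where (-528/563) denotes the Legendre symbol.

(-528/563)
  = -(528/563)    [563 ≡ 3 mod 4 ⇒ (-1/563) = -1]
  = -(33/563)    [563 ≡ 3 mod 8 ⇒ (2/563)^4 = +1]
  = -(563/33)    [QR: 33 ≡ 1 mod 4, sign kept]
  = -(2/33)    [563 ≡ 2 mod 33]
  = -(1/33)    [33 ≡ 1 mod 8 ⇒ (2/33) = +1]
  = -1    [(1/33) = 1]

-1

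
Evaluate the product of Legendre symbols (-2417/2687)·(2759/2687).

By multiplicativity, (-2417·2759/2687) = (-2417/2687)·(2759/2687).
First factor (-2417/2687):
(-2417/2687)
  = (270/2687)    [-2417 ≡ 270 mod 2687]
  = (135/2687)    [2687 ≡ 7 mod 8 ⇒ (2/2687) = +1]
  = -(2687/135)    [QR: both ≡ 3 mod 4, sign flips]
  = -(122/135)    [2687 ≡ 122 mod 135]
  = -(61/135)    [135 ≡ 7 mod 8 ⇒ (2/135) = +1]
  = -(135/61)    [QR: 61 ≡ 1 mod 4, sign kept]
  = -(13/61)    [135 ≡ 13 mod 61]
  = -(61/13)    [QR: 13 ≡ 1 mod 4, sign kept]
  = -(9/13)    [61 ≡ 9 mod 13]
  = -(13/9)    [QR: 9 ≡ 1 mod 4, sign kept]
  = -(4/9)    [13 ≡ 4 mod 9]
  = -(1/9)    [9 ≡ 1 mod 8 ⇒ (2/9)^2 = +1]
  = -1    [(1/9) = 1]
Second factor (2759/2687):
(2759/2687)
  = (72/2687)    [2759 ≡ 72 mod 2687]
  = (9/2687)    [2687 ≡ 7 mod 8 ⇒ (2/2687)^3 = +1]
  = (2687/9)    [QR: 9 ≡ 1 mod 4, sign kept]
  = (5/9)    [2687 ≡ 5 mod 9]
  = (9/5)    [QR: 5 ≡ 1 mod 4, sign kept]
  = (4/5)    [9 ≡ 4 mod 5]
  = (1/5)    [5 ≡ 5 mod 8 ⇒ (2/5)^2 = +1]
  = 1    [(1/5) = 1]
Product: (-1)·(1) = -1.

-1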